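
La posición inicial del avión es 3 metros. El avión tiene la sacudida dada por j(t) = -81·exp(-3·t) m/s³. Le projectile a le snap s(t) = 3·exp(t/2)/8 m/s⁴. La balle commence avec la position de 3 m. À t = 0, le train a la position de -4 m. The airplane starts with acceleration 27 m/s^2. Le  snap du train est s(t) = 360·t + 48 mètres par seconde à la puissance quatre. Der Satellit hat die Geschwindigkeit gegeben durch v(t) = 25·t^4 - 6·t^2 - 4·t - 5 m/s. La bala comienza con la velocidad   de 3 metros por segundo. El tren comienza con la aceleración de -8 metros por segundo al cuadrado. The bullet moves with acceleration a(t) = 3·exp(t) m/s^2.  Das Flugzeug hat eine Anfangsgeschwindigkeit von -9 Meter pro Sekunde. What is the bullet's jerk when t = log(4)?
To solve this, we need to take 1 derivative of our acceleration equation a(t) = 3·exp(t). Taking d/dt of a(t), we find j(t) = 3·exp(t). We have jerk j(t) = 3·exp(t). Substituting t = log(4): j(log(4)) = 12.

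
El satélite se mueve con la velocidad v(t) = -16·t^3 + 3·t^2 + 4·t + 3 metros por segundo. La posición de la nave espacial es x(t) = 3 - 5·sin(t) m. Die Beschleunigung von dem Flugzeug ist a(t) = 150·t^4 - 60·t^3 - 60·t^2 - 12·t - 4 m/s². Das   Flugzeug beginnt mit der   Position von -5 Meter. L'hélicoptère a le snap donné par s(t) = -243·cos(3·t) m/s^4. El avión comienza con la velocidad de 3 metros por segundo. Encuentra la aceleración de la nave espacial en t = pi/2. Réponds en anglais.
We must differentiate our position equation x(t) = 3 - 5·sin(t) 2 times. Differentiating position, we get velocity: v(t) = -5·cos(t). Differentiating velocity, we get acceleration: a(t) = 5·sin(t). Using a(t) = 5·sin(t) and substituting t = pi/2, we find a = 5.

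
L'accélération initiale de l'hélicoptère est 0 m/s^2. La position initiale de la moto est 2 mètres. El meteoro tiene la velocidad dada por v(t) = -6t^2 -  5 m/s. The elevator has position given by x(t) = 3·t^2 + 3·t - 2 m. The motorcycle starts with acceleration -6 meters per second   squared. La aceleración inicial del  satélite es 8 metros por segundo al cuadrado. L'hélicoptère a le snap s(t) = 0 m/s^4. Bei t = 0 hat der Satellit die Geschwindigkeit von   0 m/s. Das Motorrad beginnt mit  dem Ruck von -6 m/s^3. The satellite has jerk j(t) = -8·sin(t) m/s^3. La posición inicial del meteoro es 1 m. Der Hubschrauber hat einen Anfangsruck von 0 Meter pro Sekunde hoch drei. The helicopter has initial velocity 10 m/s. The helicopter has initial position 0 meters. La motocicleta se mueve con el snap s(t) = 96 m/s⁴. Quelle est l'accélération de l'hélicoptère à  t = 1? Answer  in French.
Nous devons intégrer notre équation du snap s(t) = 0 2 fois. L'intégrale du snap, avec j(0) = 0, donne le jerk: j(t) = 0. La primitive du jerk est l'accélération. En utilisant a(0) = 0, nous obtenons a(t) = 0. En utilisant a(t) = 0 et en substituant t = 1, nous trouvons a = 0.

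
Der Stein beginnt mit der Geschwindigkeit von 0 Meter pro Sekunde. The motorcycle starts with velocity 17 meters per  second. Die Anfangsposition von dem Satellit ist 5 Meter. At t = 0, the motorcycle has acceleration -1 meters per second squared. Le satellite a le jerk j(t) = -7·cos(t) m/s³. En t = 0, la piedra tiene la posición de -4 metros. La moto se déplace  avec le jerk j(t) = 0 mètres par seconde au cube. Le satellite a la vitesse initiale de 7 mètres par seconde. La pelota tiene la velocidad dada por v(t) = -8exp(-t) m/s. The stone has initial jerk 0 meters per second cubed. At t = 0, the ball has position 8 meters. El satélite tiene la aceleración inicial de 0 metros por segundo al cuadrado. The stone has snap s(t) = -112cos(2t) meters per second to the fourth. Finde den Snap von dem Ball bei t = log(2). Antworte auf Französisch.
Pour résoudre ceci, nous devons prendre 3 dérivées de notre équation de la vitesse v(t) = -8·exp(-t). En dérivant la vitesse, nous obtenons l'accélération: a(t) = 8·exp(-t). En dérivant l'accélération, nous obtenons le jerk: j(t) = -8·exp(-t). En prenant d/dt de j(t), nous trouvons s(t) = 8·exp(-t). De l'équation du snap s(t) = 8·exp(-t), nous substituons t = log(2) pour obtenir s = 4.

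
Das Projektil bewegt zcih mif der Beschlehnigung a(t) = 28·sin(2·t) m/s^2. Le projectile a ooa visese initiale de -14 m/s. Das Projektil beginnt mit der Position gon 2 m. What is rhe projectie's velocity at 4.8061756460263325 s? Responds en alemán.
Wir müssen das Integral unserer Gleichung für die Beschleunigung a(t) = 28·sin(2·t) 1-mal finden. Die Stammfunktion von der Beschleunigung ist die Geschwindigkeit. Mit v(0) = -14 erhalten wir v(t) = -14·cos(2·t). Aus der Gleichung für die Geschwindigkeit v(t) = -14·cos(2·t), setzen wir t = 4.8061756460263325 ein und erhalten v = 13.7544349777337.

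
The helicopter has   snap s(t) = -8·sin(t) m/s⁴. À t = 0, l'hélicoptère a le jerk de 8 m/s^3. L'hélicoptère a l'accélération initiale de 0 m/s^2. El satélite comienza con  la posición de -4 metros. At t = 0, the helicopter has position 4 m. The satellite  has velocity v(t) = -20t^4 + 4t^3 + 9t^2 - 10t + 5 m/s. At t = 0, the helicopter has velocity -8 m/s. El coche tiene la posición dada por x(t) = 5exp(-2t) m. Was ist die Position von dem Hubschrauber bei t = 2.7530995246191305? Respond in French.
Nous devons intégrer notre équation du snap s(t) = -8·sin(t) 4 fois. La primitive du snap, avec j(0) = 8, donne le jerk: j(t) = 8·cos(t). L'intégrale du jerk, avec a(0) = 0, donne l'accélération: a(t) = 8·sin(t). En prenant ∫a(t)dt et en appliquant v(0) = -8, nous trouvons v(t) = -8·cos(t). En intégrant la vitesse et en utilisant la condition initiale x(0) = 4, nous obtenons x(t) = 4 - 8·sin(t). En utilisant x(t) = 4 - 8·sin(t) et en substituant t = 2.7530995246191305, nous trouvons x = 0.969645877246033.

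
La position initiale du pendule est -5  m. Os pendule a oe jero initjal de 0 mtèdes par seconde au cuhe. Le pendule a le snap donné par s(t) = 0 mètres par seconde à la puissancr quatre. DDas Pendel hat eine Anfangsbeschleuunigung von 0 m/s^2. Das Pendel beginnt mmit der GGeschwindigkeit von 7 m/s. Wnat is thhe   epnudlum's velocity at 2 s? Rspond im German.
Ausgehend von dem Snap s(t) = 0, nehmen wir 3 Integrale. Durch Integration von dem Snap und Verwendung der Anfangsbedingung j(0) = 0, erhalten wir j(t) = 0. Die Stammfunktion von dem Ruck, mit a(0) = 0, ergibt die Beschleunigung: a(t) = 0. Mit ∫a(t)dt und Anwendung von v(0) = 7, finden wir v(t) = 7. Wir haben die Geschwindigkeit v(t) = 7. Durch Einsetzen von t = 2: v(2) = 7.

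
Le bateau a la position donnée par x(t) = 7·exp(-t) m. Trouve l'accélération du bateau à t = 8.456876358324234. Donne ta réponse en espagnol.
Para resolver esto, necesitamos tomar 2 derivadas de nuestra ecuación de la posición x(t) = 7·exp(-t). Tomando d/dt de x(t), encontramos v(t) = -7·exp(-t). Tomando d/dt de v(t), encontramos a(t) = 7·exp(-t). Usando a(t) = 7·exp(-t) y sustituyendo t = 8.456876358324234, encontramos a = 0.00148704223472352.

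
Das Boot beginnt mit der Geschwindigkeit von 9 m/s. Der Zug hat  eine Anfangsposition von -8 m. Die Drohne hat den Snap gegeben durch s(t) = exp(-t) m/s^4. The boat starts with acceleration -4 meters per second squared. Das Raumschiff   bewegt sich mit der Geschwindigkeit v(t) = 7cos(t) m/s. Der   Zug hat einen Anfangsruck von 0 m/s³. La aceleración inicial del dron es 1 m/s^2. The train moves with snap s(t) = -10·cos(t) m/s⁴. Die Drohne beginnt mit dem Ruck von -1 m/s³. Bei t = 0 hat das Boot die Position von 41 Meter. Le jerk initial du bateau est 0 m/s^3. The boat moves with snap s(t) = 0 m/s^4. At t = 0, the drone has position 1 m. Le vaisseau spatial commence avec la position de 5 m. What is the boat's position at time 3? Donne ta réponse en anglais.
Starting from snap s(t) = 0, we take 4 integrals. Finding the integral of s(t) and using j(0) = 0: j(t) = 0. Taking ∫j(t)dt and applying a(0) = -4, we find a(t) = -4. Finding the integral of a(t) and using v(0) = 9: v(t) = 9 - 4·t. Integrating velocity and using the initial condition x(0) = 41, we get x(t) = -2·t^2 + 9·t + 41. From the given position equation x(t) = -2·t^2 + 9·t + 41, we substitute t = 3 to get x = 50.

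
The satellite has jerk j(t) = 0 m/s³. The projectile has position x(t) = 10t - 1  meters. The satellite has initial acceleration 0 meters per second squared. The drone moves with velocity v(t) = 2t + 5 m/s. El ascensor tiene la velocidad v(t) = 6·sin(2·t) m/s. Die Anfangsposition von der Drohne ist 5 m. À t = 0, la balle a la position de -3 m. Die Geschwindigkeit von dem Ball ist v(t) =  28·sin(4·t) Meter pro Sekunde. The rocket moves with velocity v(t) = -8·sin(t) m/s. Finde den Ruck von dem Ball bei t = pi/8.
Um dies zu lösen, müssen wir 2 Ableitungen unserer Gleichung für die Geschwindigkeit v(t) = 28·sin(4·t) nehmen. Durch Ableiten von der Geschwindigkeit erhalten wir die Beschleunigung: a(t) = 112·cos(4·t). Die Ableitung von der Beschleunigung ergibt den Ruck: j(t) = -448·sin(4·t). Mit j(t) = -448·sin(4·t) und Einsetzen von t = pi/8, finden wir j = -448.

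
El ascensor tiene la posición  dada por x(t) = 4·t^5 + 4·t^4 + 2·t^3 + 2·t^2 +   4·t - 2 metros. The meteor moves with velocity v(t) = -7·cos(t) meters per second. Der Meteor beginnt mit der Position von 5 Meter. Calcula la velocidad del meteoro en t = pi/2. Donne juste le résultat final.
La velocidad en t = pi/2 es v = 0.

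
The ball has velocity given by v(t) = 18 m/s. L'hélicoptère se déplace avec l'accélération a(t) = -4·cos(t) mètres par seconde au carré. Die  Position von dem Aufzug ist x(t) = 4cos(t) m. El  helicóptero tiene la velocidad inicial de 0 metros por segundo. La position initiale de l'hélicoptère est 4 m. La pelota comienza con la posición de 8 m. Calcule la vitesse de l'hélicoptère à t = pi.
Nous devons intégrer notre équation de l'accélération a(t) = -4·cos(t) 1 fois. En prenant ∫a(t)dt et en appliquant v(0) = 0, nous trouvons v(t) = -4·sin(t). Nous avons la vitesse v(t) = -4·sin(t). En substituant t = pi: v(pi) = 0.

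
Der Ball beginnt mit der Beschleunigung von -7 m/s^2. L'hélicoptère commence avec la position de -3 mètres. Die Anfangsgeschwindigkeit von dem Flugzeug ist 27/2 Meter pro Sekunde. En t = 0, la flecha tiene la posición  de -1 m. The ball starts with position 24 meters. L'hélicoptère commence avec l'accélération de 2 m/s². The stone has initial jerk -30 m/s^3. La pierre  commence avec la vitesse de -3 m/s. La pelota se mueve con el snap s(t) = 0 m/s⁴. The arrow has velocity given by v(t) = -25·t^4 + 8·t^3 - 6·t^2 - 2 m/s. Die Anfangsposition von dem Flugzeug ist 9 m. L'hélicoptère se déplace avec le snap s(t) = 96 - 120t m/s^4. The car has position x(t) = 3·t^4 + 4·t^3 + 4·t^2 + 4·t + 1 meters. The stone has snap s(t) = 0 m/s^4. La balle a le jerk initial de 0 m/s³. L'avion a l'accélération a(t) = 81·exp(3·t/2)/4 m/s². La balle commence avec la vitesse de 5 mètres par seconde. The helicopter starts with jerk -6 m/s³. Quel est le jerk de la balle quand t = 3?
Nous devons trouver l'intégrale de notre équation du snap s(t) = 0 1 fois. L'intégrale du snap, avec j(0) = 0, donne le jerk: j(t) = 0. Nous avons le jerk j(t) = 0. En substituant t = 3: j(3) = 0.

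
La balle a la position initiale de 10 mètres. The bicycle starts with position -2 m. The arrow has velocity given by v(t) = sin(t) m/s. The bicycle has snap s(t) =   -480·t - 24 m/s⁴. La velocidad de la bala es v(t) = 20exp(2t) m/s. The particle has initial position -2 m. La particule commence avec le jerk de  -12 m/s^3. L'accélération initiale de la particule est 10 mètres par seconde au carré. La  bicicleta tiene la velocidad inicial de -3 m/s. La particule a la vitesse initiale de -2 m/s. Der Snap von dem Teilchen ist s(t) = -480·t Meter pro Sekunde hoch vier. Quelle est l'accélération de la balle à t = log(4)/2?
En partant de la vitesse v(t) = 20·exp(2·t), nous prenons 1 dérivée. En prenant d/dt de v(t), nous trouvons a(t) = 40·exp(2·t). Nous avons l'accélération a(t) = 40·exp(2·t). En substituant t = log(4)/2: a(log(4)/2) = 160.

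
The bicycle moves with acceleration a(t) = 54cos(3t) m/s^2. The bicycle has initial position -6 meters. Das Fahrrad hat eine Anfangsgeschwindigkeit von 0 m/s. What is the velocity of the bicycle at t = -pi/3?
We need to integrate our acceleration equation a(t) = 54·cos(3·t) 1 time. The integral of acceleration, with v(0) = 0, gives velocity: v(t) = 18·sin(3·t). Using v(t) = 18·sin(3·t) and substituting t = -pi/3, we find v = 0.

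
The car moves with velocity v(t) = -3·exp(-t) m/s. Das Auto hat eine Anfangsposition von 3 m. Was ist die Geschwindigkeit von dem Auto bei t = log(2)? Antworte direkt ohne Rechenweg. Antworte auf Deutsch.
v(log(2)) = -3/2.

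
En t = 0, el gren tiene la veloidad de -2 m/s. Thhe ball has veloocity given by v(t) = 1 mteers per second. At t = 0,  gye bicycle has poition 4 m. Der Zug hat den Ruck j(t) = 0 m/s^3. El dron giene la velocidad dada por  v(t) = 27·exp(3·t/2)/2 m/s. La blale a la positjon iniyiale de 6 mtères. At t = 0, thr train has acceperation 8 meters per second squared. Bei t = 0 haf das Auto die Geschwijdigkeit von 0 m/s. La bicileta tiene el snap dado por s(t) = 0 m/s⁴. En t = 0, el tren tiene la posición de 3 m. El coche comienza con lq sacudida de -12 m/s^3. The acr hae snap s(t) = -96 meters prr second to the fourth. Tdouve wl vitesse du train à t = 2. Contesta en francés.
En partant du jerk j(t) = 0, nous prenons 2 intégrales. L'intégrale du jerk, avec a(0) = 8, donne l'accélération: a(t) = 8. En intégrant l'accélération et en utilisant la condition initiale v(0) = -2, nous obtenons v(t) = 8·t - 2. En utilisant v(t) = 8·t - 2 et en substituant t = 2, nous trouvons v = 14.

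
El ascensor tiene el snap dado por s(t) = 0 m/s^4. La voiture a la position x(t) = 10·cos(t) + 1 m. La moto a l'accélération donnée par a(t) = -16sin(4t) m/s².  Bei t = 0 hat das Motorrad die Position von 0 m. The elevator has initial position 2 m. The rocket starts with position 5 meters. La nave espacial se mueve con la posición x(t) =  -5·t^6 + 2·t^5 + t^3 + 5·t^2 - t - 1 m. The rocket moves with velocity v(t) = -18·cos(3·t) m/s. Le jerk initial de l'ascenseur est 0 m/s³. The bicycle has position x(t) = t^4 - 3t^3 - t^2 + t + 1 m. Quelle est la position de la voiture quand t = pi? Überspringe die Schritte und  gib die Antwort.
La position à t = pi est x = -9.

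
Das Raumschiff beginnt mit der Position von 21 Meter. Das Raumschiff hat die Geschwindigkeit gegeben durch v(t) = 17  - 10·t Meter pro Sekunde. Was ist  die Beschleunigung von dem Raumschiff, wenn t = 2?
Ausgehend von der Geschwindigkeit v(t) = 17 - 10·t, nehmen wir 1 Ableitung. Mit d/dt von v(t) finden wir a(t) = -10. Wir haben die Beschleunigung a(t) = -10. Durch Einsetzen von t = 2: a(2) = -10.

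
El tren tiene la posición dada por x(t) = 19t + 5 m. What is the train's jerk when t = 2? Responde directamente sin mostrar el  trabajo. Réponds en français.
La réponse est 0.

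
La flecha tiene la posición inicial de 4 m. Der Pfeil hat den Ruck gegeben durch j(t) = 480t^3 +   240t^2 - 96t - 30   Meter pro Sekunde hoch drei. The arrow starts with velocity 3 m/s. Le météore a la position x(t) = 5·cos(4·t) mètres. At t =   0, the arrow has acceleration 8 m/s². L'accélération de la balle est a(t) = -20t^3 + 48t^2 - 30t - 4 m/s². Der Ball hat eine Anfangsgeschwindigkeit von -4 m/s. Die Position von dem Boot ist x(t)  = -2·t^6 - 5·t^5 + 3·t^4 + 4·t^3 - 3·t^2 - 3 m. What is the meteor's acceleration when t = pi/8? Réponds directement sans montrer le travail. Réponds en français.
La réponse est 0.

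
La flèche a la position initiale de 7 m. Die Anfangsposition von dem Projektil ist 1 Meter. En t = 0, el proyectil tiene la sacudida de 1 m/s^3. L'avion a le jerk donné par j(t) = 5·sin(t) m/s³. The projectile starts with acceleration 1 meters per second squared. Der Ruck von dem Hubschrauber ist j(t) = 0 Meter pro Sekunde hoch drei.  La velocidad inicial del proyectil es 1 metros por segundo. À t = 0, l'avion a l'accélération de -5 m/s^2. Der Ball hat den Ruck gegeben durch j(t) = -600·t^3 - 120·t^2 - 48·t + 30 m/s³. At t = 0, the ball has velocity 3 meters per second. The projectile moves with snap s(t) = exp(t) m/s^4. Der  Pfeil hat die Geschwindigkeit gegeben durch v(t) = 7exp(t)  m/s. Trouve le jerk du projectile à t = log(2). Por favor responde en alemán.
Um dies zu lösen, müssen wir 1 Integral unserer Gleichung für den Snap s(t) = exp(t) finden. Die Stammfunktion von dem Snap, mit j(0) = 1, ergibt den Ruck: j(t) = exp(t). Aus der Gleichung für den Ruck j(t) = exp(t), setzen wir t = log(2) ein und erhalten j = 2.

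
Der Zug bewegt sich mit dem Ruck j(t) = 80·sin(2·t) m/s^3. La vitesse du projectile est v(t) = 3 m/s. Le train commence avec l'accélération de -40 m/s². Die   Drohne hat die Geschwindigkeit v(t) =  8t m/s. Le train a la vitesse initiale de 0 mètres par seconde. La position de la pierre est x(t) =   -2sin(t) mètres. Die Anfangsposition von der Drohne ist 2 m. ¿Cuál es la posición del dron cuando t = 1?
Necesitamos integrar nuestra ecuación de la velocidad v(t) = 8·t 1 vez. Tomando ∫v(t)dt y aplicando x(0) = 2, encontramos x(t) = 4·t^2 + 2. De la ecuación de la posición x(t) = 4·t^2 + 2, sustituimos t = 1 para obtener x = 6.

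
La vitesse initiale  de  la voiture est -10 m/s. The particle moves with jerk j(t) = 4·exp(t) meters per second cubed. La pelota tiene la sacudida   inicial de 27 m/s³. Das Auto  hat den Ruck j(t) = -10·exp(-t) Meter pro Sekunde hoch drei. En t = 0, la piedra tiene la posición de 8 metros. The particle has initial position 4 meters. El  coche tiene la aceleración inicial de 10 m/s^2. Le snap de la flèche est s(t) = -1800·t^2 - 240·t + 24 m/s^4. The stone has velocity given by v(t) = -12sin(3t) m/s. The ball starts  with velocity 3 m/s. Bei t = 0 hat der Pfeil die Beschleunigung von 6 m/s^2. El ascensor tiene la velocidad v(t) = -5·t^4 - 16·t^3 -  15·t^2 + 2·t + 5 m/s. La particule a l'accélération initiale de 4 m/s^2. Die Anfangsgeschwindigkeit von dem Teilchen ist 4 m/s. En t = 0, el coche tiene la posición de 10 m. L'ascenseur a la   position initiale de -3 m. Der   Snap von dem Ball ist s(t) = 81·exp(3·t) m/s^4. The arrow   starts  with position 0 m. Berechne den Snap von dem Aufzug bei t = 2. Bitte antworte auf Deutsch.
Wir müssen unsere Gleichung für die Geschwindigkeit v(t) = -5·t^4 - 16·t^3 - 15·t^2 + 2·t + 5 3-mal ableiten. Mit d/dt von v(t) finden wir a(t) = -20·t^3 - 48·t^2 - 30·t + 2. Die Ableitung von der Beschleunigung ergibt den Ruck: j(t) = -60·t^2 - 96·t - 30. Mit d/dt von j(t) finden wir s(t) = -120·t - 96. Aus der Gleichung für den Snap s(t) = -120·t - 96, setzen wir t = 2 ein und erhalten s = -336.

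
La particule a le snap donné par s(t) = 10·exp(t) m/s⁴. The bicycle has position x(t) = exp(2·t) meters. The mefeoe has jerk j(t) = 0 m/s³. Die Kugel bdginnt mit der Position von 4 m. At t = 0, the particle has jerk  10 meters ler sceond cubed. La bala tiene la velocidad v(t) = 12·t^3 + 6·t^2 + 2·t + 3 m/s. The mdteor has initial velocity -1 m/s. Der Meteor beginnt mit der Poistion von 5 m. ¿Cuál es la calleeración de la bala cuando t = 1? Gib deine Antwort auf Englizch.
Starting from velocity v(t) = 12·t^3 + 6·t^2 + 2·t + 3, we take 1 derivative. The derivative of velocity gives acceleration: a(t) = 36·t^2 + 12·t + 2. From the given acceleration equation a(t) = 36·t^2 + 12·t + 2, we substitute t = 1 to get a = 50.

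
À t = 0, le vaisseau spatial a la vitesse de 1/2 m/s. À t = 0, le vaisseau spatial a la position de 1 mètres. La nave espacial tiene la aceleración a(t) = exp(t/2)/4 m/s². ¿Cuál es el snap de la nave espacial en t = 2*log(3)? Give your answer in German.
Wir müssen unsere Gleichung für die Beschleunigung a(t) = exp(t/2)/4 2-mal ableiten. Mit d/dt von a(t) finden wir j(t) = exp(t/2)/8. Mit d/dt von j(t) finden wir s(t) = exp(t/2)/16. Aus der Gleichung für den Snap s(t) = exp(t/2)/16, setzen wir t = 2*log(3) ein und erhalten s = 3/16.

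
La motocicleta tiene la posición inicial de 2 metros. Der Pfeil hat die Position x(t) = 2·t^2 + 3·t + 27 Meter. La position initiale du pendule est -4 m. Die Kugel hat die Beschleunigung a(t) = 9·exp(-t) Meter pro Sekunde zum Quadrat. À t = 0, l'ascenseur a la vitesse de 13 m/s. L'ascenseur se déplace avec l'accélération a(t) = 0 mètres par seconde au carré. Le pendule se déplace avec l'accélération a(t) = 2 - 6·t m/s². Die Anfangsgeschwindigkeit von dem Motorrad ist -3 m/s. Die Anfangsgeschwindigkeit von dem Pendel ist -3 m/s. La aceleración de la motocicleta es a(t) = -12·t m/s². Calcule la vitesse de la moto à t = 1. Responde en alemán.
Wir müssen das Integral unserer Gleichung für die Beschleunigung a(t) = -12·t 1-mal finden. Mit ∫a(t)dt und Anwendung von v(0) = -3, finden wir v(t) = -6·t^2 - 3. Wir haben die Geschwindigkeit v(t) = -6·t^2 - 3. Durch Einsetzen von t = 1: v(1) = -9.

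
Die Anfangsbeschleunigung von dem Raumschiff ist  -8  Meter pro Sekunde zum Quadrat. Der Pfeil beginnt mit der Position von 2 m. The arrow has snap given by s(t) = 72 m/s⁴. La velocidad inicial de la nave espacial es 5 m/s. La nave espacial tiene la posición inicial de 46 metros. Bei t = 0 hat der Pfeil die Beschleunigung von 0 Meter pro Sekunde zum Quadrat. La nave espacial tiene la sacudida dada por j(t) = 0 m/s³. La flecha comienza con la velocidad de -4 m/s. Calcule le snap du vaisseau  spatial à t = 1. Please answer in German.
Ausgehend von dem Ruck j(t) = 0, nehmen wir 1 Ableitung. Mit d/dt von j(t) finden wir s(t) = 0. Wir haben den Snap s(t) = 0. Durch Einsetzen von t = 1: s(1) = 0.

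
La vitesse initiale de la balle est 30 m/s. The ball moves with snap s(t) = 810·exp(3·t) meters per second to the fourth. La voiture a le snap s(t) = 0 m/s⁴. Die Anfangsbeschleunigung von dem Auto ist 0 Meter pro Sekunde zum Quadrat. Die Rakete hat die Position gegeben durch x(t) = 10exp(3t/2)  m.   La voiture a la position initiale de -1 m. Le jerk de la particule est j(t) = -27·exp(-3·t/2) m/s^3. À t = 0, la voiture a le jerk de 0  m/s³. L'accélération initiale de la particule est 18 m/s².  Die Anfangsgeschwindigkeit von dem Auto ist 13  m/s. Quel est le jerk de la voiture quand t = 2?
En partant du snap s(t) = 0, nous prenons 1 intégrale. L'intégrale du snap, avec j(0) = 0, donne le jerk: j(t) = 0. En utilisant j(t) = 0 et en substituant t = 2, nous trouvons j = 0.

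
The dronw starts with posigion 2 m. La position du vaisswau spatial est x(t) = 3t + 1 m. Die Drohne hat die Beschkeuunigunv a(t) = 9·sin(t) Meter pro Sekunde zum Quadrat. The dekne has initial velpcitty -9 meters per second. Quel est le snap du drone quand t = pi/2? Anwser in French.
Nous devons dériver notre équation de l'accélération a(t) = 9·sin(t) 2 fois. En dérivant l'accélération, nous obtenons le jerk: j(t) = 9·cos(t). La dérivée du jerk donne le snap: s(t) = -9·sin(t). De l'équation du snap s(t) = -9·sin(t), nous substituons t = pi/2 pour obtenir s = -9.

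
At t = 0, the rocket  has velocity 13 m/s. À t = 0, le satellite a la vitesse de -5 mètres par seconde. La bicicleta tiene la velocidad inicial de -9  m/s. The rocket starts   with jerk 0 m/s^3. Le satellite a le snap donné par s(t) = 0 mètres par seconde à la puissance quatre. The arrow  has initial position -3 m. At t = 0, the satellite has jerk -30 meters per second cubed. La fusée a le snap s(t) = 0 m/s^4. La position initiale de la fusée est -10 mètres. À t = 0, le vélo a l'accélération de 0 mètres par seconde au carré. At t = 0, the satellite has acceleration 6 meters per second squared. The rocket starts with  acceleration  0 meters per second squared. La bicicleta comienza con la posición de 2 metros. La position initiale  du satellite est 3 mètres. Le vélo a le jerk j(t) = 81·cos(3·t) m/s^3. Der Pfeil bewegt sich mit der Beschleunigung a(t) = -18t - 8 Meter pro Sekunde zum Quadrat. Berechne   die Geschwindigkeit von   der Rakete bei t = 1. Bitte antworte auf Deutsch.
Wir müssen das Integral unserer Gleichung für den Snap s(t) = 0 3-mal finden. Die Stammfunktion von dem Snap, mit j(0) = 0, ergibt den Ruck: j(t) = 0. Durch Integration von dem Ruck und Verwendung der Anfangsbedingung a(0) = 0, erhalten wir a(t) = 0. Mit ∫a(t)dt und Anwendung von v(0) = 13, finden wir v(t) = 13. Wir haben die Geschwindigkeit v(t) = 13. Durch Einsetzen von t = 1: v(1) = 13.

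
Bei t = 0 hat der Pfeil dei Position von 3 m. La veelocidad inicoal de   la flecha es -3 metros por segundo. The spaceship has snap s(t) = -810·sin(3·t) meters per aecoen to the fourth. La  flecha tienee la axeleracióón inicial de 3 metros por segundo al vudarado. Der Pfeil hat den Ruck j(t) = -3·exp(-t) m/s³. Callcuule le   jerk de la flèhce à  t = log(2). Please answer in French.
Nous avons le jerk j(t) = -3·exp(-t). En substituant t = log(2): j(log(2)) = -3/2.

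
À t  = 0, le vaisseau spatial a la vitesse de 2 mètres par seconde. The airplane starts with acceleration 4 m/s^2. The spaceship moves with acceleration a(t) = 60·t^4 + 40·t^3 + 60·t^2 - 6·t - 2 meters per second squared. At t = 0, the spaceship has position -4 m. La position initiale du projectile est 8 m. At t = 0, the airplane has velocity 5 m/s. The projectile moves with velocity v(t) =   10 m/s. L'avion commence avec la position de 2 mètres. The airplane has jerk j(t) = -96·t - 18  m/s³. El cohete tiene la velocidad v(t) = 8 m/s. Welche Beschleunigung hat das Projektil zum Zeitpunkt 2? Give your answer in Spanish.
Debemos derivar nuestra ecuación de la velocidad v(t) = 10 1 vez. Tomando d/dt de v(t), encontramos a(t) = 0. De la ecuación de la aceleración a(t) = 0, sustituimos t = 2 para obtener a = 0.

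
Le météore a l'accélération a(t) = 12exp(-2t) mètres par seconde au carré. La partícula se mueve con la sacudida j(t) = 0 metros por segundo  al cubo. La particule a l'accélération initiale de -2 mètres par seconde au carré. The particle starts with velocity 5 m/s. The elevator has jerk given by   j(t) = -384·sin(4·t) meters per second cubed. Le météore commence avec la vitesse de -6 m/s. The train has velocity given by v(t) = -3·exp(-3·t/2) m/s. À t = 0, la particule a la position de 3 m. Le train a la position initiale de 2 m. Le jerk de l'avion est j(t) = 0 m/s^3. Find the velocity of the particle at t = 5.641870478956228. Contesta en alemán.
Wir müssen unsere Gleichung für den Ruck j(t) = 0 2-mal integrieren. Mit ∫j(t)dt und Anwendung von a(0) = -2, finden wir a(t) = -2. Durch Integration von der Beschleunigung und Verwendung der Anfangsbedingung v(0) = 5, erhalten wir v(t) = 5 - 2·t. Mit v(t) = 5 - 2·t und Einsetzen von t = 5.641870478956228, finden wir v = -6.28374095791246.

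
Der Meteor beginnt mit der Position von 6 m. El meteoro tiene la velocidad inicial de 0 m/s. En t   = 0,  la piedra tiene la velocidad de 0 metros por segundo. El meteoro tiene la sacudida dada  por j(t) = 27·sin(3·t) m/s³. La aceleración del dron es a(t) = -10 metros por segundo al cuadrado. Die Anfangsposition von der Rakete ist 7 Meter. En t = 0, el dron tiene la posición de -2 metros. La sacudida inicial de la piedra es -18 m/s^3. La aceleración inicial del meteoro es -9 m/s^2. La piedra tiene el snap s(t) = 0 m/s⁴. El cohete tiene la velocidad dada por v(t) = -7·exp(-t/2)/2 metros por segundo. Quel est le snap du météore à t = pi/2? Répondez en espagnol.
Debemos derivar nuestra ecuación de la sacudida j(t) = 27·sin(3·t) 1 vez. La derivada de la sacudida da el snap: s(t) = 81·cos(3·t). Tenemos el snap s(t) = 81·cos(3·t). Sustituyendo t = pi/2: s(pi/2) = 0.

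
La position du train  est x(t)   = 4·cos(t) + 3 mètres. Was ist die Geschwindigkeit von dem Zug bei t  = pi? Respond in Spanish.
Para resolver esto, necesitamos tomar 1 derivada de nuestra ecuación de la posición x(t) = 4·cos(t) + 3. La derivada de la posición da la velocidad: v(t) = -4·sin(t). Tenemos la velocidad v(t) = -4·sin(t). Sustituyendo t = pi: v(pi) = 0.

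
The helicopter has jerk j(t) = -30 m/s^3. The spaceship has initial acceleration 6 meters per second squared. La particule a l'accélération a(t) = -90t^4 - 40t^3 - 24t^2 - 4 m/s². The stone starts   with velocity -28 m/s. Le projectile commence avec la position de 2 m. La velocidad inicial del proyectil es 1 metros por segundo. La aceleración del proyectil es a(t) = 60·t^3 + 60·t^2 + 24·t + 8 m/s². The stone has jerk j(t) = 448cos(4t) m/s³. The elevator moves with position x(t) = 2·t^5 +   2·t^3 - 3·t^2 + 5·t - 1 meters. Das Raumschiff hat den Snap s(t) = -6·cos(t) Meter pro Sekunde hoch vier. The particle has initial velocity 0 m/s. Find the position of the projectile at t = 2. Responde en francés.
En partant de l'accélération a(t) = 60·t^3 + 60·t^2 + 24·t + 8, nous prenons 2 intégrales. En prenant ∫a(t)dt et en appliquant v(0) = 1, nous trouvons v(t) = 15·t^4 + 20·t^3 + 12·t^2 + 8·t + 1. En intégrant la vitesse et en utilisant la condition initiale x(0) = 2, nous obtenons x(t) = 3·t^5 + 5·t^4 + 4·t^3 + 4·t^2 + t + 2. En utilisant x(t) = 3·t^5 + 5·t^4 + 4·t^3 + 4·t^2 + t + 2 et en substituant t = 2, nous trouvons x = 228.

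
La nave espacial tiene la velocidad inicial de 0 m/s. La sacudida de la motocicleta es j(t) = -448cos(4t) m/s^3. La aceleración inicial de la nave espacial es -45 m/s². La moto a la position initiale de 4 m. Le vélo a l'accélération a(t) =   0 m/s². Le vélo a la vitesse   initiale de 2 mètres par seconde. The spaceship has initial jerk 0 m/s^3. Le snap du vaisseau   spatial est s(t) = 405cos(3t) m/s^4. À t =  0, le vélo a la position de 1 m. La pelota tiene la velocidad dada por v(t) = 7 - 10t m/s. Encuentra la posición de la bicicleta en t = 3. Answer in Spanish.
Partiendo de la aceleración a(t) = 0, tomamos 2 integrales. Tomando ∫a(t)dt y aplicando v(0) = 2, encontramos v(t) = 2. Integrando la velocidad y usando la condición inicial x(0) = 1, obtenemos x(t) = 2·t + 1. De la ecuación de la posición x(t) = 2·t + 1, sustituimos t = 3 para obtener x = 7.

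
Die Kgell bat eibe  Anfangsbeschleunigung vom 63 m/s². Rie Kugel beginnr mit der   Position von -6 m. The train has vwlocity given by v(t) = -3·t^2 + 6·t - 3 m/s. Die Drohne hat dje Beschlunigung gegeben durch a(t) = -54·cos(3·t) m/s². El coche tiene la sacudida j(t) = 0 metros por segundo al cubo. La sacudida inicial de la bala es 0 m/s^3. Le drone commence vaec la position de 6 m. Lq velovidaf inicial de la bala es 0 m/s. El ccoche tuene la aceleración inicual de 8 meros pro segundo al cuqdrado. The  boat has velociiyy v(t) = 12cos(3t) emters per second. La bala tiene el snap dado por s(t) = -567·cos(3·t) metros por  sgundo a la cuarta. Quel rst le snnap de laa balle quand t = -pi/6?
En utilisant s(t) = -567·cos(3·t) et en substituant t = -pi/6, nous trouvons s = 0.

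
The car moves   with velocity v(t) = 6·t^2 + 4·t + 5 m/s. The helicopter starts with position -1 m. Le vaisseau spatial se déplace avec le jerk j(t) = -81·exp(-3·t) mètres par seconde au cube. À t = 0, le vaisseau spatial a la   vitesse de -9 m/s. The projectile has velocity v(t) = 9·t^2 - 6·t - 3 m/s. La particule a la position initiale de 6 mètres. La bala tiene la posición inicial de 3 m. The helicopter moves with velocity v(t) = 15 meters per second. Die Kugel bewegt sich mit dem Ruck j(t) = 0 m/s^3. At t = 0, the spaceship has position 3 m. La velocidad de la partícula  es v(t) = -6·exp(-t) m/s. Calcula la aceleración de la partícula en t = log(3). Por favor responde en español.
Debemos derivar nuestra ecuación de la velocidad v(t) = -6·exp(-t) 1 vez. Derivando la velocidad, obtenemos la aceleración: a(t) = 6·exp(-t). De la ecuación de la aceleración a(t) = 6·exp(-t), sustituimos t = log(3) para obtener a = 2.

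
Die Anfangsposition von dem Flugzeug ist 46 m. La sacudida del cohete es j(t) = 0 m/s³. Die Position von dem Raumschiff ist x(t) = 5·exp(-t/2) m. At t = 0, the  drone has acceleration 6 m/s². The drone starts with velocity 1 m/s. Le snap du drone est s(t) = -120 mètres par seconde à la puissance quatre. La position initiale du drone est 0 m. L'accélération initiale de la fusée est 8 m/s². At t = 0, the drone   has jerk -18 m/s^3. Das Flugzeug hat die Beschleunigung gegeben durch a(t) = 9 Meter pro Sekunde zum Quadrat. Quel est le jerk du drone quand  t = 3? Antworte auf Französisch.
Nous devons intégrer notre équation du snap s(t) = -120 1 fois. L'intégrale du snap, avec j(0) = -18, donne le jerk: j(t) = -120·t - 18. De l'équation du jerk j(t) = -120·t - 18, nous substituons t = 3 pour obtenir j = -378.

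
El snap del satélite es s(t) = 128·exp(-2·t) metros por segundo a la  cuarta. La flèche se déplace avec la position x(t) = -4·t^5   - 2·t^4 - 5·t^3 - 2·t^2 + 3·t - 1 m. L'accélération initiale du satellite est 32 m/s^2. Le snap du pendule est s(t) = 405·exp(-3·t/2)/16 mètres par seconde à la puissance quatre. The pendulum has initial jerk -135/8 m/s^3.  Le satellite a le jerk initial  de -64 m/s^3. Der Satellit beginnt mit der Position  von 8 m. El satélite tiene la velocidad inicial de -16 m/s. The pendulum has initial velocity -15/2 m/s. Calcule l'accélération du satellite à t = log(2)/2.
Nous devons intégrer notre équation du snap s(t) = 128·exp(-2·t) 2 fois. En intégrant le snap et en utilisant la condition initiale j(0) = -64, nous obtenons j(t) = -64·exp(-2·t). L'intégrale du jerk est l'accélération. En utilisant a(0) = 32, nous obtenons a(t) = 32·exp(-2·t). En utilisant a(t) = 32·exp(-2·t) et en substituant t = log(2)/2, nous trouvons a = 16.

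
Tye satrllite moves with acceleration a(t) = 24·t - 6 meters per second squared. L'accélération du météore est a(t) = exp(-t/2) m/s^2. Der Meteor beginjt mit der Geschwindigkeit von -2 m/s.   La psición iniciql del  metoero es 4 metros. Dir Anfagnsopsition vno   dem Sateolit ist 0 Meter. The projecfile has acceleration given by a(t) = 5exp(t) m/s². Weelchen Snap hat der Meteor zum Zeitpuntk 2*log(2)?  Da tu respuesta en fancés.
Nous devons dériver notre équation de l'accélération a(t) = exp(-t/2) 2 fois. En prenant d/dt de a(t), nous trouvons j(t) = -exp(-t/2)/2. En dérivant le jerk, nous obtenons le snap: s(t) = exp(-t/2)/4. En utilisant s(t) = exp(-t/2)/4 et en substituant t = 2*log(2), nous trouvons s = 1/8.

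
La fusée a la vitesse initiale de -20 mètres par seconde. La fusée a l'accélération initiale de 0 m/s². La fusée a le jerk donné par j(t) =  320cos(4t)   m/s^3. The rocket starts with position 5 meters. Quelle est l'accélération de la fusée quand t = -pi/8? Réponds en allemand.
Ausgehend von dem Ruck j(t) = 320·cos(4·t), nehmen wir 1 Stammfunktion. Durch Integration von dem Ruck und Verwendung der Anfangsbedingung a(0) = 0, erhalten wir a(t) = 80·sin(4·t). Aus der Gleichung für die Beschleunigung a(t) = 80·sin(4·t), setzen wir t = -pi/8 ein und erhalten a = -80.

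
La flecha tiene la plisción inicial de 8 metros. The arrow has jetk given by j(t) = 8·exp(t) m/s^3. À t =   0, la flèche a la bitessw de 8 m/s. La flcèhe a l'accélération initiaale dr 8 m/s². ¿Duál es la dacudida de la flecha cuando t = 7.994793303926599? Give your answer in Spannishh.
Usando j(t) = 8·exp(t) y sustituyendo t = 7.994793303926599, encontramos j = 23723.8190493869.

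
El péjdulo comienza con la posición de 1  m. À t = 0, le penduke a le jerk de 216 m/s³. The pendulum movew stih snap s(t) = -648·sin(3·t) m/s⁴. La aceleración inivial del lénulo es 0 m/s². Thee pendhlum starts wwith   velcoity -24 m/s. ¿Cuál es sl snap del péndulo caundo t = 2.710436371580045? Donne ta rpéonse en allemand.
Mit s(t) = -648·sin(3·t) und Einsetzen von t = 2.710436371580045, finden wir s = -623.240290084743.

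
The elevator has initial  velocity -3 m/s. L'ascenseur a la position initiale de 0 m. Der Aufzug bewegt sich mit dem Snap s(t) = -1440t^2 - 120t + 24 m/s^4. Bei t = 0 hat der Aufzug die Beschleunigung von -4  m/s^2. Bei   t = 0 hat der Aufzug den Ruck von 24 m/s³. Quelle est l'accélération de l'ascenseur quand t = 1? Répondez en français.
En partant du snap s(t) = -1440·t^2 - 120·t + 24, nous prenons 2 primitives. En prenant ∫s(t)dt et en appliquant j(0) = 24, nous trouvons j(t) = -480·t^3 - 60·t^2 + 24·t + 24. La primitive du jerk, avec a(0) = -4, donne l'accélération: a(t) = -120·t^4 - 20·t^3 + 12·t^2 + 24·t - 4. De l'équation de l'accélération a(t) = -120·t^4 - 20·t^3 + 12·t^2 + 24·t - 4, nous substituons t = 1 pour obtenir a = -108.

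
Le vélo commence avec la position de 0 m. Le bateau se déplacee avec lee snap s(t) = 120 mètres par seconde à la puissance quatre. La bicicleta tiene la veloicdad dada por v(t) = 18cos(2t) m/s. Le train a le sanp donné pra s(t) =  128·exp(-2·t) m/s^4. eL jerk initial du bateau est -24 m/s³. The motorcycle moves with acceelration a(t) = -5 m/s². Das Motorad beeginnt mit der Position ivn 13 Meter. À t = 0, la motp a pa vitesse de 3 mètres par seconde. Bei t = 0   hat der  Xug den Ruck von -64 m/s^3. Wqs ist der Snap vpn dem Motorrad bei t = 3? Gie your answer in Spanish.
Para resolver esto, necesitamos tomar 2 derivadas de nuestra ecuación de la aceleración a(t) = -5. Tomando d/dt de a(t), encontramos j(t) = 0. Tomando d/dt de j(t), encontramos s(t) = 0. De la ecuación del snap s(t) = 0, sustituimos t = 3 para obtener s = 0.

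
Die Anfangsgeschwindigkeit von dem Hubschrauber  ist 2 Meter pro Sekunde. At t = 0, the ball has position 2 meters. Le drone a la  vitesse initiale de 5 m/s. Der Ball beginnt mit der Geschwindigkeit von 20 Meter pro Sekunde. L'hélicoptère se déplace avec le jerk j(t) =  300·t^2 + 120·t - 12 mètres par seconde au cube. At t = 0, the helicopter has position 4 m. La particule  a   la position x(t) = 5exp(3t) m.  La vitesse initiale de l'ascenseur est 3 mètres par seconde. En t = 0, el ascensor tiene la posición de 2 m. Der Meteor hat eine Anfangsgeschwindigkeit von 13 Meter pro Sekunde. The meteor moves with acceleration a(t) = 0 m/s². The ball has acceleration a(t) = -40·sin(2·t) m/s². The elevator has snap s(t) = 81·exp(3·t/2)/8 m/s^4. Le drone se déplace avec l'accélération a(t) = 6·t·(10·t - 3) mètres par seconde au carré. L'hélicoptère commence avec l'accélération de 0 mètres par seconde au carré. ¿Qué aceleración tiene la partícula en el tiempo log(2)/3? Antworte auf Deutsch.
Ausgehend von der Position x(t) = 5·exp(3·t), nehmen wir 2 Ableitungen. Mit d/dt von x(t) finden wir v(t) = 15·exp(3·t). Mit d/dt von v(t) finden wir a(t) = 45·exp(3·t). Aus der Gleichung für die Beschleunigung a(t) = 45·exp(3·t), setzen wir t = log(2)/3 ein und erhalten a = 90.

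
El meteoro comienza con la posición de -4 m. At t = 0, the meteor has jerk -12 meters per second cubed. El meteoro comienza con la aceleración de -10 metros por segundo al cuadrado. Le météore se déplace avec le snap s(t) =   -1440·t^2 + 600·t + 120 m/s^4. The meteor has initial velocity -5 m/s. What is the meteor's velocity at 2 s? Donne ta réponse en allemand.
Wir müssen unsere Gleichung für den Snap s(t) = -1440·t^2 + 600·t + 120 3-mal integrieren. Die Stammfunktion von dem Snap, mit j(0) = -12, ergibt den Ruck: j(t) = -480·t^3 + 300·t^2 + 120·t - 12. Mit ∫j(t)dt und Anwendung von a(0) = -10, finden wir a(t) = -120·t^4 + 100·t^3 + 60·t^2 - 12·t - 10. Durch Integration von der Beschleunigung und Verwendung der Anfangsbedingung v(0) = -5, erhalten wir v(t) = -24·t^5 + 25·t^4 + 20·t^3 - 6·t^2 - 10·t - 5. Mit v(t) = -24·t^5 + 25·t^4 + 20·t^3 - 6·t^2 - 10·t - 5 und Einsetzen von t = 2, finden wir v = -257.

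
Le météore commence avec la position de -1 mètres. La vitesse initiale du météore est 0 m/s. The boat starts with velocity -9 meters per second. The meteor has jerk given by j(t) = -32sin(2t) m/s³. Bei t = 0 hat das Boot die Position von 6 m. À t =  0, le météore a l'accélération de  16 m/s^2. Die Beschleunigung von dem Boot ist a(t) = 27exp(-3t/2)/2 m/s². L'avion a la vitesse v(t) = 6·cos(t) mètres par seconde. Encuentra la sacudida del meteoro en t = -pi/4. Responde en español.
Usando j(t) = -32·sin(2·t) y sustituyendo t = -pi/4, encontramos j = 32.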